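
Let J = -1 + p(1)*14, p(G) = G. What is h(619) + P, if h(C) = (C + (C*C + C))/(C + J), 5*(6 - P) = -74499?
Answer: 49024323/3160 ≈ 15514.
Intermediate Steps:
P = 74529/5 (P = 6 - 1/5*(-74499) = 6 + 74499/5 = 74529/5 ≈ 14906.)
J = 13 (J = -1 + 1*14 = -1 + 14 = 13)
h(C) = (C**2 + 2*C)/(13 + C) (h(C) = (C + (C*C + C))/(C + 13) = (C + (C**2 + C))/(13 + C) = (C + (C + C**2))/(13 + C) = (C**2 + 2*C)/(13 + C))
h(619) + P = 619*(2 + 619)/(13 + 619) + 74529/5 = 619*621/632 + 74529/5 = 619*(1/632)*621 + 74529/5 = 384399/632 + 74529/5 = 49024323/3160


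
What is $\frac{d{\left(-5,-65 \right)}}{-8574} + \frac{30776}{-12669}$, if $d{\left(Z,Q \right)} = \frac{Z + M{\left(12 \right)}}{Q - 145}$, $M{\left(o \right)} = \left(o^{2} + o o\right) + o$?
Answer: $- \frac{3693978779}{1520736084} \approx -2.4291$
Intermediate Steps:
$M{\left(o \right)} = o + 2 o^{2}$ ($M{\left(o \right)} = \left(o^{2} + o^{2}\right) + o = 2 o^{2} + o = o + 2 o^{2}$)
$d{\left(Z,Q \right)} = \frac{300 + Z}{-145 + Q}$ ($d{\left(Z,Q \right)} = \frac{Z + 12 \left(1 + 2 \cdot 12\right)}{Q - 145} = \frac{Z + 12 \left(1 + 24\right)}{-145 + Q} = \frac{Z + 12 \cdot 25}{-145 + Q} = \frac{Z + 300}{-145 + Q} = \frac{300 + Z}{-145 + Q}$)
$\frac{d{\left(-5,-65 \right)}}{-8574} + \frac{30776}{-12669} = \frac{\frac{1}{-145 - 65} \left(300 - 5\right)}{-8574} + \frac{30776}{-12669} = \frac{1}{-210} \cdot 295 \left(- \frac{1}{8574}\right) + 30776 \left(- \frac{1}{12669}\right) = \left(- \frac{1}{210}\right) 295 \left(- \frac{1}{8574}\right) - \frac{30776}{12669} = \left(- \frac{59}{42}\right) \left(- \frac{1}{8574}\right) - \frac{30776}{12669} = \frac{59}{360108} - \frac{30776}{12669} = - \frac{3693978779}{1520736084}$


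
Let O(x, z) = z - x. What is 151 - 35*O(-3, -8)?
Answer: 326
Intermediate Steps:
151 - 35*O(-3, -8) = 151 - 35*(-8 - 1*(-3)) = 151 - 35*(-8 + 3) = 151 - 35*(-5) = 151 + 175 = 326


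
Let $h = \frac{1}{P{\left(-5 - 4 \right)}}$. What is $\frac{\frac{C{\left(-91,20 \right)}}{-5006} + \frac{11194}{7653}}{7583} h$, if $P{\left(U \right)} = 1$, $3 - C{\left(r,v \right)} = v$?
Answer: $\frac{56167265}{290511691194} \approx 0.00019334$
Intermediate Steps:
$C{\left(r,v \right)} = 3 - v$
$h = 1$ ($h = 1^{-1} = 1$)
$\frac{\frac{C{\left(-91,20 \right)}}{-5006} + \frac{11194}{7653}}{7583} h = \frac{\frac{3 - 20}{-5006} + \frac{11194}{7653}}{7583} \cdot 1 = \left(\left(3 - 20\right) \left(- \frac{1}{5006}\right) + 11194 \cdot \frac{1}{7653}\right) \frac{1}{7583} \cdot 1 = \left(\left(-17\right) \left(- \frac{1}{5006}\right) + \frac{11194}{7653}\right) \frac{1}{7583} \cdot 1 = \left(\frac{17}{5006} + \frac{11194}{7653}\right) \frac{1}{7583} \cdot 1 = \frac{56167265}{38310918} \cdot \frac{1}{7583} \cdot 1 = \frac{56167265}{290511691194} \cdot 1 = \frac{56167265}{290511691194}$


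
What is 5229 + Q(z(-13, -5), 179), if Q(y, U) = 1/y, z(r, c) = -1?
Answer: 5228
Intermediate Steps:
5229 + Q(z(-13, -5), 179) = 5229 + 1/(-1) = 5229 - 1 = 5228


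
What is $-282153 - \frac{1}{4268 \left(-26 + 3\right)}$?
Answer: $- \frac{27697267091}{98164} \approx -2.8215 \cdot 10^{5}$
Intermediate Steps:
$-282153 - \frac{1}{4268 \left(-26 + 3\right)} = -282153 - \frac{1}{4268 \left(-23\right)} = -282153 - \frac{1}{-98164} = -282153 - - \frac{1}{98164} = -282153 + \frac{1}{98164} = - \frac{27697267091}{98164}$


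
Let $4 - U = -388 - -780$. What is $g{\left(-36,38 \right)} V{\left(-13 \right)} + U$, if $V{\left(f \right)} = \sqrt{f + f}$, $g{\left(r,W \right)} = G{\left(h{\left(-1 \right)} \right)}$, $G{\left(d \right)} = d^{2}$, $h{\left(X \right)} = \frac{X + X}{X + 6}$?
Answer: $-388 + \frac{4 i \sqrt{26}}{25} \approx -388.0 + 0.81584 i$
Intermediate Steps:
$h{\left(X \right)} = \frac{2 X}{6 + X}$
$g{\left(r,W \right)} = \frac{4}{25}$ ($g{\left(r,W \right)} = \left(2 \left(-1\right) \frac{1}{6 - 1}\right)^{2} = \left(2 \left(-1\right) \frac{1}{5}\right)^{2} = \left(- \frac{2}{5}\right)^{2} = \frac{4}{25}$)
$V{\left(f \right)} = \sqrt{2} \sqrt{f}$ ($V{\left(f \right)} = \sqrt{2 f} = \sqrt{2} \sqrt{f}$)
$U = -388$ ($U = 4 - \left(-388 - -780\right) = 4 - \left(-388 + 780\right) = 4 - 392 = -388$)
$g{\left(-36,38 \right)} V{\left(-13 \right)} + U = \frac{4 \sqrt{2} \sqrt{-13}}{25} - 388 = \frac{4 \sqrt{2} i \sqrt{13}}{25} - 388 = \frac{4 i \sqrt{26}}{25} - 388 = -388 + \frac{4 i \sqrt{26}}{25}$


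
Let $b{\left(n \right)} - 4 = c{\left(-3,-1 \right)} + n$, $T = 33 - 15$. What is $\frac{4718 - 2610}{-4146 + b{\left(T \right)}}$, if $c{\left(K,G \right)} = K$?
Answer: $- \frac{2108}{4127} \approx -0.51078$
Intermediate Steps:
$T = 18$ ($T = 33 - 15 = 18$)
$b{\left(n \right)} = 1 + n$ ($b{\left(n \right)} = 4 + \left(-3 + n\right) = 1 + n$)
$\frac{4718 - 2610}{-4146 + b{\left(T \right)}} = \frac{4718 - 2610}{-4146 + \left(1 + 18\right)} = \frac{2108}{-4146 + 19} = \frac{2108}{-4127} = 2108 \left(- \frac{1}{4127}\right) = - \frac{2108}{4127}$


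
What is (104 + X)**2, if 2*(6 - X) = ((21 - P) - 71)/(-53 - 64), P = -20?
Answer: 18361225/1521 ≈ 12072.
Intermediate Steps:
X = 229/39 (X = 6 - ((21 - 1*(-20)) - 71)/(2*(-53 - 64)) = 6 - ((21 + 20) - 71)/(2*(-117)) = 6 - (41 - 71)*(-1)/(2*117) = 6 - (-15)*(-1)/117 = 6 - 1/2*10/39 = 6 - 5/39 = 229/39 ≈ 5.8718)
(104 + X)**2 = (104 + 229/39)**2 = (4285/39)**2 = 18361225/1521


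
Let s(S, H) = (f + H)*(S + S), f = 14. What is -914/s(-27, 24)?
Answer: 457/1026 ≈ 0.44542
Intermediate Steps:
s(S, H) = 2*S*(14 + H) (s(S, H) = (14 + H)*(S + S) = (14 + H)*(2*S) = 2*S*(14 + H))
-914/s(-27, 24) = -914*(-1/(54*(14 + 24))) = -914/(2*(-27)*38) = -914/(-2052) = -914*(-1/2052) = 457/1026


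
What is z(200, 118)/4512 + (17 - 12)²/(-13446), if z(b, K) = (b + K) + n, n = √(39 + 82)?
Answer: 15287/215136 ≈ 0.071057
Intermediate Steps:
n = 11 (n = √121 = 11)
z(b, K) = 11 + K + b (z(b, K) = (b + K) + 11 = (K + b) + 11 = 11 + K + b)
z(200, 118)/4512 + (17 - 12)²/(-13446) = (11 + 118 + 200)/4512 + (17 - 12)²/(-13446) = 329*(1/4512) + 5²*(-1/13446) = 7/96 + 25*(-1/13446) = 7/96 - 25/13446 = 15287/215136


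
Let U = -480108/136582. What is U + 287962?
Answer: 19664972888/68291 ≈ 2.8796e+5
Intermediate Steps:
U = -240054/68291 (U = -480108*1/136582 = -240054/68291 ≈ -3.5152)
U + 287962 = -240054/68291 + 287962 = 19664972888/68291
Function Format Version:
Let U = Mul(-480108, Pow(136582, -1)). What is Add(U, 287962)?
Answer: Rational(19664972888, 68291) ≈ 2.8796e+5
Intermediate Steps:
U = Rational(-240054, 68291) (U = Mul(-480108, Rational(1, 136582)) = Rational(-240054, 68291) ≈ -3.5152)
Add(U, 287962) = Add(Rational(-240054, 68291), 287962) = Rational(19664972888, 68291)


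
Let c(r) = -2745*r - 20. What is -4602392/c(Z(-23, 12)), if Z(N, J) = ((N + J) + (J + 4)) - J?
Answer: -4602392/19195 ≈ -239.77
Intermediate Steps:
Z(N, J) = 4 + J + N (Z(N, J) = ((J + N) + (4 + J)) - J = (4 + N + 2*J) - J = 4 + J + N)
c(r) = -20 - 2745*r
-4602392/c(Z(-23, 12)) = -4602392/(-20 - 2745*(4 + 12 - 23)) = -4602392/(-20 - 2745*(-7)) = -4602392/(-20 + 19215) = -4602392/19195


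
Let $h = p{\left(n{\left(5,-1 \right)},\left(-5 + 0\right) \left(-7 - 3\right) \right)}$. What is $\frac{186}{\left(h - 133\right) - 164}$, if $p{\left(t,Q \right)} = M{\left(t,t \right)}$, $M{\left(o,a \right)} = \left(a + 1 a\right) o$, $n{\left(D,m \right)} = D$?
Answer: $- \frac{186}{247} \approx -0.75304$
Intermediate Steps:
$M{\left(o,a \right)} = 2 a o$ ($M{\left(o,a \right)} = \left(a + a\right) o = 2 a o$)
$p{\left(t,Q \right)} = 2 t^{2}$ ($p{\left(t,Q \right)} = 2 t t = 2 t^{2}$)
$h = 50$ ($h = 2 \cdot 5^{2} = 2 \cdot 25 = 50$)
$\frac{186}{\left(h - 133\right) - 164} = \frac{186}{\left(50 - 133\right) - 164} = \frac{186}{-83 - 164} = \frac{186}{-247} = 186 \left(- \frac{1}{247}\right) = - \frac{186}{247}$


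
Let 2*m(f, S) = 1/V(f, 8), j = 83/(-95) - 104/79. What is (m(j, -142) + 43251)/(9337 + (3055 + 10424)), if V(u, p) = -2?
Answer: 173003/91264 ≈ 1.8956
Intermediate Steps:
j = -16437/7505 (j = 83*(-1/95) - 104*1/79 = -83/95 - 104/79 = -16437/7505 ≈ -2.1901)
m(f, S) = -¼ (m(f, S) = (½)/(-2) = (½)*(-½) = -¼)
(m(j, -142) + 43251)/(9337 + (3055 + 10424)) = (-¼ + 43251)/(9337 + (3055 + 10424)) = 173003/(4*(9337 + 13479)) = (173003/4)/22816 = (173003/4)*(1/22816) = 173003/91264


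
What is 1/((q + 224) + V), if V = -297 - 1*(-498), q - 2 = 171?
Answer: 1/598 ≈ 0.0016722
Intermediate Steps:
q = 173 (q = 2 + 171 = 173)
V = 201 (V = -297 + 498 = 201)
1/((q + 224) + V) = 1/((173 + 224) + 201) = 1/(397 + 201) = 1/598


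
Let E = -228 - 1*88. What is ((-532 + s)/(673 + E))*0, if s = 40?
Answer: 0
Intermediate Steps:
E = -316 (E = -228 - 88 = -316)
((-532 + s)/(673 + E))*0 = ((-532 + 40)/(673 - 316))*0 = -492/357*0 = -492*1/357*0 = -164/119*0 = 0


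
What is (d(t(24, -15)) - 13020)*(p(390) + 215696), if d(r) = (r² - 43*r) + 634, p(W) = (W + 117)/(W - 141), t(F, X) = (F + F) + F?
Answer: -184364445226/83 ≈ -2.2213e+9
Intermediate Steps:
t(F, X) = 3*F (t(F, X) = 2*F + F = 3*F)
p(W) = (117 + W)/(-141 + W)
d(r) = 634 + r² - 43*r
(d(t(24, -15)) - 13020)*(p(390) + 215696) = ((634 + (3*24)² - 129*24) - 13020)*((117 + 390)/(-141 + 390) + 215696) = ((634 + 72² - 43*72) - 13020)*(507/249 + 215696) = ((634 + 5184 - 3096) - 13020)*((1/249)*507 + 215696) = (2722 - 13020)*(169/83 + 215696) = -10298*17902937/83 = -184364445226/83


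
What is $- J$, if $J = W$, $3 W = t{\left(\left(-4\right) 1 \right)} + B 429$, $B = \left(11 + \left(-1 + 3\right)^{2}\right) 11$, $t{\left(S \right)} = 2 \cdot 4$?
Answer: $- \frac{70793}{3} \approx -23598.0$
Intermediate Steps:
$t{\left(S \right)} = 8$
$B = 165$ ($B = \left(11 + 2^{2}\right) 11 = \left(11 + 4\right) 11 = 15 \cdot 11 = 165$)
$W = \frac{70793}{3}$ ($W = \frac{8 + 165 \cdot 429}{3} = \frac{8 + 70785}{3} = \frac{1}{3} \cdot 70793 = \frac{70793}{3} \approx 23598.0$)
$J = \frac{70793}{3} \approx 23598.0$
$- J = \left(-1\right) \frac{70793}{3} = - \frac{70793}{3}$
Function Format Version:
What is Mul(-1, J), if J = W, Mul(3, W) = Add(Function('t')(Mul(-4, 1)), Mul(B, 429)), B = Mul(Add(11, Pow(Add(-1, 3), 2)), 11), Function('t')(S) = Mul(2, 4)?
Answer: Rational(-70793, 3) ≈ -23598.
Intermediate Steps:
Function('t')(S) = 8
B = 165 (B = Mul(Add(11, Pow(2, 2)), 11) = Mul(Add(11, 4), 11) = Mul(15, 11) = 165)
W = Rational(70793, 3) (W = Mul(Rational(1, 3), Add(8, Mul(165, 429))) = Mul(Rational(1, 3), Add(8, 70785)) = Mul(Rational(1, 3), 70793) = Rational(70793, 3) ≈ 23598.)
J = Rational(70793, 3) ≈ 23598.
Mul(-1, J) = Mul(-1, Rational(70793, 3)) = Rational(-70793, 3)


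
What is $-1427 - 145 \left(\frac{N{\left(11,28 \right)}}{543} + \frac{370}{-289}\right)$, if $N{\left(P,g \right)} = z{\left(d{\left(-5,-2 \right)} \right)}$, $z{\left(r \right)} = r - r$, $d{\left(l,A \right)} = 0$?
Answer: $- \frac{358753}{289} \approx -1241.4$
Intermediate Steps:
$z{\left(r \right)} = 0$
$N{\left(P,g \right)} = 0$
$-1427 - 145 \left(\frac{N{\left(11,28 \right)}}{543} + \frac{370}{-289}\right) = -1427 - 145 \left(\frac{0}{543} + \frac{370}{-289}\right) = -1427 - 145 \left(0 \cdot \frac{1}{543} + 370 \left(- \frac{1}{289}\right)\right) = -1427 - 145 \left(0 - \frac{370}{289}\right) = -1427 - - \frac{53650}{289} = -1427 + \frac{53650}{289} = - \frac{358753}{289}$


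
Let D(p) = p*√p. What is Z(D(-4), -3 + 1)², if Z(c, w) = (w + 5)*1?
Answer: 9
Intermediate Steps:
D(p) = p^(3/2)
Z(c, w) = 5 + w (Z(c, w) = (5 + w)*1 = 5 + w)
Z(D(-4), -3 + 1)² = (5 + (-3 + 1))² = (5 - 2)² = 3² = 9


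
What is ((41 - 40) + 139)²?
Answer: 19600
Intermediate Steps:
((41 - 40) + 139)² = (1 + 139)² = 140² = 19600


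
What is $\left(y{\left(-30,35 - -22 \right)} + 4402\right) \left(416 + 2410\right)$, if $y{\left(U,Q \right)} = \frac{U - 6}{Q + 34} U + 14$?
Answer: $\frac{1138697136}{91} \approx 1.2513 \cdot 10^{7}$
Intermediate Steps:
$y{\left(U,Q \right)} = 14 + \frac{U \left(-6 + U\right)}{34 + Q}$ ($y{\left(U,Q \right)} = \frac{-6 + U}{34 + Q} U + 14 = \frac{U \left(-6 + U\right)}{34 + Q} + 14 = 14 + \frac{U \left(-6 + U\right)}{34 + Q}$)
$\left(y{\left(-30,35 - -22 \right)} + 4402\right) \left(416 + 2410\right) = \left(\frac{476 + \left(-30\right)^{2} - -180 + 14 \left(35 - -22\right)}{34 + \left(35 - -22\right)} + 4402\right) \left(416 + 2410\right) = \left(\frac{476 + 900 + 180 + 14 \left(35 + 22\right)}{34 + \left(35 + 22\right)} + 4402\right) 2826 = \left(\frac{476 + 900 + 180 + 14 \cdot 57}{34 + 57} + 4402\right) 2826 = \left(\frac{476 + 900 + 180 + 798}{91} + 4402\right) 2826 = \left(\frac{1}{91} \cdot 2354 + 4402\right) 2826 = \left(\frac{2354}{91} + 4402\right) 2826 = \frac{402936}{91} \cdot 2826 = \frac{1138697136}{91}$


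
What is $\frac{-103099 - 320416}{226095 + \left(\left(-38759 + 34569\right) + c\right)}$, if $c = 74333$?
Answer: $- \frac{423515}{296238} \approx -1.4296$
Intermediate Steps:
$\frac{-103099 - 320416}{226095 + \left(\left(-38759 + 34569\right) + c\right)} = \frac{-103099 - 320416}{226095 + \left(\left(-38759 + 34569\right) + 74333\right)} = - \frac{423515}{226095 + \left(-4190 + 74333\right)} = - \frac{423515}{226095 + 70143} = - \frac{423515}{296238}$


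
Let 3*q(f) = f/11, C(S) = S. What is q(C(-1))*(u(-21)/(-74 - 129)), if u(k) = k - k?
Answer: 0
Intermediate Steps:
q(f) = f/33 (q(f) = (f/11)/3 = f/33)
u(k) = 0
q(C(-1))*(u(-21)/(-74 - 129)) = ((1/33)*(-1))*(0/(-74 - 129)) = -0/(-203) = -0*(-1)/203 = -1/33*0 = 0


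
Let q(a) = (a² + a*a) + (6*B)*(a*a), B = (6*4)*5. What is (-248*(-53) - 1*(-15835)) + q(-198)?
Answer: 28334267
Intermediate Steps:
B = 120 (B = 24*5 = 120)
q(a) = 722*a² (q(a) = (a² + a*a) + (6*120)*(a*a) = (a² + a²) + 720*a² = 2*a² + 720*a² = 722*a²)
(-248*(-53) - 1*(-15835)) + q(-198) = (-248*(-53) - 1*(-15835)) + 722*(-198)² = (13144 + 15835) + 722*39204 = 28979 + 28305288 = 28334267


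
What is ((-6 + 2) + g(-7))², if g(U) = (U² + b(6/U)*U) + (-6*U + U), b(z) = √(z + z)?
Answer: 6316 - 320*I*√21 ≈ 6316.0 - 1466.4*I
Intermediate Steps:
b(z) = √2*√z (b(z) = √(2*z) = √2*√z)
g(U) = U² - 5*U + 2*U*√3*√(1/U) (g(U) = (U² + (√2*√(6/U))*U) + (-6*U + U) = (U² + (√2*(√6*√(1/U)))*U) - 5*U = (U² + (2*√3*√(1/U))*U) - 5*U = (U² + 2*U*√3*√(1/U)) - 5*U = U² - 5*U + 2*U*√3*√(1/U))
((-6 + 2) + g(-7))² = ((-6 + 2) - 7*(-5 - 7 + 2*√3*√(1/(-7))))² = (-4 - 7*(-5 - 7 + 2*√3*√(-⅐)))² = (-4 - 7*(-5 - 7 + 2*√3*(I*√7/7)))² = (-4 - 7*(-5 - 7 + 2*I*√21/7))² = (-4 - 7*(-12 + 2*I*√21/7))² = (-4 + (84 - 2*I*√21))² = (80 - 2*I*√21)²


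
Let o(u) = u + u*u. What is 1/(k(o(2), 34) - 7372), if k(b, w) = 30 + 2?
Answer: -1/7340 ≈ -0.00013624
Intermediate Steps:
o(u) = u + u**2
k(b, w) = 32
1/(k(o(2), 34) - 7372) = 1/(32 - 7372) = 1/(-7340) = -1/7340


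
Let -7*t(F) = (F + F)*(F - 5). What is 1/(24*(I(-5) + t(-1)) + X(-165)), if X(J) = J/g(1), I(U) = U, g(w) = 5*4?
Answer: -28/4743 ≈ -0.0059034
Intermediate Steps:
g(w) = 20
X(J) = J/20
t(F) = -2*F*(-5 + F)/7 (t(F) = -(F + F)*(F - 5)/7 = -2*F*(-5 + F)/7)
1/(24*(I(-5) + t(-1)) + X(-165)) = 1/(24*(-5 + (2/7)*(-1)*(5 - 1*(-1))) + (1/20)*(-165)) = 1/(24*(-5 + (2/7)*(-1)*(5 + 1)) - 33/4) = 1/(24*(-5 + (2/7)*(-1)*6) - 33/4) = 1/(24*(-5 - 12/7) - 33/4) = 1/(24*(-47/7) - 33/4) = 1/(-1128/7 - 33/4) = 1/(-4743/28) = -28/4743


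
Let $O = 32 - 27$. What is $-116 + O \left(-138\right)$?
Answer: $-806$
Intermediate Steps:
$O = 5$
$-116 + O \left(-138\right) = -116 + 5 \left(-138\right) = -116 - 690 = -806$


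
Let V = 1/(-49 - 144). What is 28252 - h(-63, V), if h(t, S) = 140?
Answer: 28112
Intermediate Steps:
V = -1/193 (V = 1/(-193) = -1/193 ≈ -0.0051813)
28252 - h(-63, V) = 28252 - 1*140 = 28252 - 140 = 28112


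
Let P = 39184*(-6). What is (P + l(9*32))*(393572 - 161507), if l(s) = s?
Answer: -54492575040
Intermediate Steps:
P = -235104
(P + l(9*32))*(393572 - 161507) = (-235104 + 9*32)*(393572 - 161507) = (-235104 + 288)*232065 = -234816*232065 = -54492575040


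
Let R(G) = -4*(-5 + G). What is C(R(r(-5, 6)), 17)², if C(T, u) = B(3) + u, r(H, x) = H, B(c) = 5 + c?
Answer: 625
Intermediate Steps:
R(G) = 20 - 4*G
C(T, u) = 8 + u (C(T, u) = (5 + 3) + u = 8 + u)
C(R(r(-5, 6)), 17)² = (8 + 17)² = 25² = 625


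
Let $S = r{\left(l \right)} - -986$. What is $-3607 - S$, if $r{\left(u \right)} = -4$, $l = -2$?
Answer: $-4589$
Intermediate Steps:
$S = 982$ ($S = -4 - -986 = -4 + 986 = 982$)
$-3607 - S = -3607 - 982 = -4589$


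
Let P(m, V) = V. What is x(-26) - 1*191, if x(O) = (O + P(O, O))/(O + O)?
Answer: -190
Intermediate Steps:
x(O) = 1 (x(O) = (O + O)/(O + O) = (2*O)/((2*O)) = (2*O)*(1/(2*O)) = 1)
x(-26) - 1*191 = 1 - 1*191 = 1 - 191 = -190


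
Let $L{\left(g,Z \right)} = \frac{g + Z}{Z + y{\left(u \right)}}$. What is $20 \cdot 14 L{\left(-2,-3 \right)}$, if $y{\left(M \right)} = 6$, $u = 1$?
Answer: $- \frac{1400}{3} \approx -466.67$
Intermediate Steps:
$L{\left(g,Z \right)} = \frac{Z + g}{6 + Z}$ ($L{\left(g,Z \right)} = \frac{g + Z}{Z + 6} = \frac{Z + g}{6 + Z}$)
$20 \cdot 14 L{\left(-2,-3 \right)} = 20 \cdot 14 \frac{-3 - 2}{6 - 3} = 280 \cdot \frac{1}{3} \left(-5\right) = 280 \left(- \frac{5}{3}\right) = - \frac{1400}{3}$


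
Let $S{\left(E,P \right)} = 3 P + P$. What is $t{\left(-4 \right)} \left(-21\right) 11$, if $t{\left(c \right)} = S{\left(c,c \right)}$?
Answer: $3696$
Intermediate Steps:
$S{\left(E,P \right)} = 4 P$
$t{\left(c \right)} = 4 c$
$t{\left(-4 \right)} \left(-21\right) 11 = 4 \left(-4\right) \left(-21\right) 11 = \left(-16\right) \left(-21\right) 11 = 336 \cdot 11 = 3696$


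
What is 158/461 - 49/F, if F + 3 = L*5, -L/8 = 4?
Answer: 48343/75143 ≈ 0.64335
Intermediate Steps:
L = -32 (L = -8*4 = -32)
F = -163 (F = -3 - 32*5 = -3 - 160 = -163)
158/461 - 49/F = 158/461 - 49/(-163) = 158*(1/461) - 49*(-1/163) = 158/461 + 49/163 = 48343/75143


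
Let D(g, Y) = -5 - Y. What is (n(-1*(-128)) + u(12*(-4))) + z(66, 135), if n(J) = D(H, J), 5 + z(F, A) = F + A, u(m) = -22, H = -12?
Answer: 41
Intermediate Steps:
z(F, A) = -5 + A + F (z(F, A) = -5 + (F + A) = -5 + (A + F) = -5 + A + F)
n(J) = -5 - J
(n(-1*(-128)) + u(12*(-4))) + z(66, 135) = ((-5 - (-1)*(-128)) - 22) + (-5 + 135 + 66) = ((-5 - 1*128) - 22) + 196 = ((-5 - 128) - 22) + 196 = (-133 - 22) + 196 = -155 + 196 = 41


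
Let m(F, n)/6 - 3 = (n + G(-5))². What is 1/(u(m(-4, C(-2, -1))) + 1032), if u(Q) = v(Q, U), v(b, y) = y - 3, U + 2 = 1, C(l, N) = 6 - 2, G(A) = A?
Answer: 1/1028 ≈ 0.00097276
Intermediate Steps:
C(l, N) = 4
U = -1 (U = -2 + 1 = -1)
v(b, y) = -3 + y
m(F, n) = 18 + 6*(-5 + n)² (m(F, n) = 18 + 6*(n - 5)² = 18 + 6*(-5 + n)²)
u(Q) = -4 (u(Q) = -3 - 1 = -4)
1/(u(m(-4, C(-2, -1))) + 1032) = 1/(-4 + 1032) = 1/1028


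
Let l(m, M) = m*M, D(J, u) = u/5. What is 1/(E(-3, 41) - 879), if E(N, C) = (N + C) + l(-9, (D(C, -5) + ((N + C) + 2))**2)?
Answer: -1/14530 ≈ -6.8823e-5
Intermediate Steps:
D(J, u) = u/5 (D(J, u) = u*(1/5) = u/5)
l(m, M) = M*m
E(N, C) = C + N - 9*(1 + C + N)**2 (E(N, C) = (N + C) + ((1/5)*(-5) + ((N + C) + 2))**2*(-9) = (C + N) + (-1 + ((C + N) + 2))**2*(-9) = (C + N) + (-1 + (2 + C + N))**2*(-9) = (C + N) + (1 + C + N)**2*(-9) = (C + N) - 9*(1 + C + N)**2 = C + N - 9*(1 + C + N)**2)
1/(E(-3, 41) - 879) = 1/((41 - 3 - 9*(1 + 41 - 3)**2) - 879) = 1/((41 - 3 - 9*39**2) - 879) = 1/((41 - 3 - 9*1521) - 879) = 1/((41 - 3 - 13689) - 879) = 1/(-13651 - 879) = 1/(-14530) = -1/14530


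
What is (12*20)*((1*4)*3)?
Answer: 2880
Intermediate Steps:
(12*20)*((1*4)*3) = 240*(4*3) = 240*12 = 2880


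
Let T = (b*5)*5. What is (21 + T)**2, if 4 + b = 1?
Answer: 2916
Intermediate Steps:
b = -3 (b = -4 + 1 = -3)
T = -75 (T = -3*5*5 = -15*5 = -75)
(21 + T)**2 = (21 - 75)**2 = (-54)**2 = 2916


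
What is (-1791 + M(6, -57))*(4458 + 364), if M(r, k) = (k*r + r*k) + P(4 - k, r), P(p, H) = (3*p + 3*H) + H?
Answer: -10936296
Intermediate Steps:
P(p, H) = 3*p + 4*H (P(p, H) = (3*H + 3*p) + H = 3*p + 4*H)
M(r, k) = 12 - 3*k + 4*r + 2*k*r (M(r, k) = (k*r + r*k) + (3*(4 - k) + 4*r) = (k*r + k*r) + ((12 - 3*k) + 4*r) = 2*k*r + (12 - 3*k + 4*r) = 12 - 3*k + 4*r + 2*k*r)
(-1791 + M(6, -57))*(4458 + 364) = (-1791 + (12 - 3*(-57) + 4*6 + 2*(-57)*6))*(4458 + 364) = (-1791 + (12 + 171 + 24 - 684))*4822 = (-1791 - 477)*4822 = -2268*4822 = -10936296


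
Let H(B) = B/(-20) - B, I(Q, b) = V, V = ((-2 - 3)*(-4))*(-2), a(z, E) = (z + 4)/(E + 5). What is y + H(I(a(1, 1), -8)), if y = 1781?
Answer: 1823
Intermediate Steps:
a(z, E) = (4 + z)/(5 + E)
V = -40 (V = -5*(-4)*(-2) = 20*(-2) = -40)
I(Q, b) = -40
H(B) = -21*B/20 (H(B) = B*(-1/20) - B = -B/20 - B = -21*B/20)
y + H(I(a(1, 1), -8)) = 1781 - 21/20*(-40) = 1781 + 42 = 1823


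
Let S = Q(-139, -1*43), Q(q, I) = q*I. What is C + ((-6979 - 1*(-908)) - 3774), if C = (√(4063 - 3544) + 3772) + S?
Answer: -96 + √519 ≈ -73.218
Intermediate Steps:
Q(q, I) = I*q
S = 5977 (S = -1*43*(-139) = -43*(-139) = 5977)
C = 9749 + √519 (C = (√(4063 - 3544) + 3772) + 5977 = (√519 + 3772) + 5977 = (3772 + √519) + 5977 = 9749 + √519 ≈ 9771.8)
C + ((-6979 - 1*(-908)) - 3774) = (9749 + √519) + ((-6979 - 1*(-908)) - 3774) = (9749 + √519) + ((-6979 + 908) - 3774) = (9749 + √519) + (-6071 - 3774) = (9749 + √519) - 9845 = -96 + √519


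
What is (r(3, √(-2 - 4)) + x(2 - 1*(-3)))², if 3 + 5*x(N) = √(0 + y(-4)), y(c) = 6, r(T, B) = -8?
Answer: (43 - √6)²/25 ≈ 65.774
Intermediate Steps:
x(N) = -⅗ + √6/5 (x(N) = -⅗ + √(0 + 6)/5 = -⅗ + √6/5)
(r(3, √(-2 - 4)) + x(2 - 1*(-3)))² = (-8 + (-⅗ + √6/5))² = (-43/5 + √6/5)²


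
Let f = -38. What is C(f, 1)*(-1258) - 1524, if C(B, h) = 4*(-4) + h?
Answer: 17346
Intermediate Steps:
C(B, h) = -16 + h
C(f, 1)*(-1258) - 1524 = (-16 + 1)*(-1258) - 1524 = -15*(-1258) - 1524 = 18870 - 1524 = 17346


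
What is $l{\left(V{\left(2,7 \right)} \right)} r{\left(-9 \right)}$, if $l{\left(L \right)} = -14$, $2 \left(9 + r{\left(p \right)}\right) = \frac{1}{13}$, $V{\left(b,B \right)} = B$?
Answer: $\frac{1631}{13} \approx 125.46$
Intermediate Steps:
$r{\left(p \right)} = - \frac{233}{26}$ ($r{\left(p \right)} = -9 + \frac{1}{2 \cdot 13} = -9 + \frac{1}{2} \cdot \frac{1}{13} = -9 + \frac{1}{26} = - \frac{233}{26}$)
$l{\left(V{\left(2,7 \right)} \right)} r{\left(-9 \right)} = \left(-14\right) \left(- \frac{233}{26}\right) = \frac{1631}{13}$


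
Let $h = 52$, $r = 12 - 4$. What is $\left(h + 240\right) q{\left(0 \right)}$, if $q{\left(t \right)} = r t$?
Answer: $0$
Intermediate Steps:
$r = 8$
$q{\left(t \right)} = 8 t$
$\left(h + 240\right) q{\left(0 \right)} = \left(52 + 240\right) 8 \cdot 0 = 292 \cdot 0 = 0$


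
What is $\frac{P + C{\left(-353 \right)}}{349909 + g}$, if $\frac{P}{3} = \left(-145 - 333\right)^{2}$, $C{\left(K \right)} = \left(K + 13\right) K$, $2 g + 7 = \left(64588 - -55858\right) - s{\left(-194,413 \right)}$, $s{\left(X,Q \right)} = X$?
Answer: $\frac{1610944}{820451} \approx 1.9635$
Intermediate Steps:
$g = \frac{120633}{2}$ ($g = - \frac{7}{2} + \frac{\left(64588 - -55858\right) - -194}{2} = - \frac{7}{2} + \frac{\left(64588 + 55858\right) + 194}{2} = - \frac{7}{2} + \frac{120446 + 194}{2} = - \frac{7}{2} + \frac{1}{2} \cdot 120640 = - \frac{7}{2} + 60320 = \frac{120633}{2} \approx 60317.0$)
$C{\left(K \right)} = K \left(13 + K\right)$ ($C{\left(K \right)} = \left(13 + K\right) K = K \left(13 + K\right)$)
$P = 685452$ ($P = 3 \left(-145 - 333\right)^{2} = 3 \left(-478\right)^{2} = 3 \cdot 228484 = 685452$)
$\frac{P + C{\left(-353 \right)}}{349909 + g} = \frac{685452 - 353 \left(13 - 353\right)}{349909 + \frac{120633}{2}} = \frac{685452 - -120020}{\frac{820451}{2}} = \left(685452 + 120020\right) \frac{2}{820451} = 805472 \cdot \frac{2}{820451} = \frac{1610944}{820451}$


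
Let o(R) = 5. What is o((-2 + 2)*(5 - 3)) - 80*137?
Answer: -10955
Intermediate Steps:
o((-2 + 2)*(5 - 3)) - 80*137 = 5 - 80*137 = 5 - 10960 = -10955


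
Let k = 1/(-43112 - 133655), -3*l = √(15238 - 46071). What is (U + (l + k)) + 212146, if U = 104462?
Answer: 55965846335/176767 - I*√30833/3 ≈ 3.1661e+5 - 58.531*I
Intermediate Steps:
l = -I*√30833/3 (l = -√(15238 - 46071)/3 = -I*√30833/3 ≈ -58.531*I)
k = -1/176767 (k = 1/(-176767) = -1/176767 ≈ -5.6572e-6)
(U + (l + k)) + 212146 = (104462 + (-I*√30833/3 - 1/176767)) + 212146 = (104462 + (-1/176767 - I*√30833/3)) + 212146 = (18465434353/176767 - I*√30833/3) + 212146 = 55965846335/176767 - I*√30833/3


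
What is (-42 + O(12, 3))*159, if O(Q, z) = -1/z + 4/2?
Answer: -6413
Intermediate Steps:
O(Q, z) = 2 - 1/z (O(Q, z) = -1/z + 4*(½) = -1/z + 2 = 2 - 1/z)
(-42 + O(12, 3))*159 = (-42 + (2 - 1/3))*159 = (-42 + (2 - 1*⅓))*159 = (-42 + (2 - ⅓))*159 = (-42 + 5/3)*159 = -121/3*159 = -6413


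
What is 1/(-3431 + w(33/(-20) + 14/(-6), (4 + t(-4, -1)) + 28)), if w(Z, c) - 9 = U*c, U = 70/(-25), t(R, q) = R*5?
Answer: -5/17278 ≈ -0.00028939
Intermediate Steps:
t(R, q) = 5*R
U = -14/5 (U = 70*(-1/25) = -14/5 ≈ -2.8000)
w(Z, c) = 9 - 14*c/5
1/(-3431 + w(33/(-20) + 14/(-6), (4 + t(-4, -1)) + 28)) = 1/(-3431 + (9 - 14*((4 + 5*(-4)) + 28)/5)) = 1/(-3431 + (9 - 14*((4 - 20) + 28)/5)) = 1/(-3431 + (9 - 14*(-16 + 28)/5)) = 1/(-3431 + (9 - 14/5*12)) = 1/(-3431 + (9 - 168/5)) = 1/(-3431 - 123/5) = 1/(-17278/5) = -5/17278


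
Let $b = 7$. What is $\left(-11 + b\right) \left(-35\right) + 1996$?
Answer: $2136$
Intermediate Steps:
$\left(-11 + b\right) \left(-35\right) + 1996 = \left(-11 + 7\right) \left(-35\right) + 1996 = \left(-4\right) \left(-35\right) + 1996 = 140 + 1996 = 2136$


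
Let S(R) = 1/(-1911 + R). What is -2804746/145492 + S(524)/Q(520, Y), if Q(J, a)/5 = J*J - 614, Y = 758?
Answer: -655948019044294/34026321522215 ≈ -19.278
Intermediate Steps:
Q(J, a) = -3070 + 5*J**2 (Q(J, a) = 5*(J*J - 614) = 5*(J**2 - 614) = 5*(-614 + J**2) = -3070 + 5*J**2)
-2804746/145492 + S(524)/Q(520, Y) = -2804746/145492 + 1/((-1911 + 524)*(-3070 + 5*520**2)) = -2804746*1/145492 + 1/((-1387)*(-3070 + 5*270400)) = -1402373/72746 - 1/(1387*(-3070 + 1352000)) = -1402373/72746 - 1/1387/1348930 = -1402373/72746 - 1/1387*1/1348930 = -1402373/72746 - 1/1870965910 = -655948019044294/34026321522215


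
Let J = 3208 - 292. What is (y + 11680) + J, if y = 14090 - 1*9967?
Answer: 18719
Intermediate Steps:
J = 2916
y = 4123 (y = 14090 - 9967 = 4123)
(y + 11680) + J = (4123 + 11680) + 2916 = 15803 + 2916 = 18719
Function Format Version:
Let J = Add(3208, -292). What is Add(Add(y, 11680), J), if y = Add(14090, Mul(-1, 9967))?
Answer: 18719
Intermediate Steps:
J = 2916
y = 4123 (y = Add(14090, -9967) = 4123)
Add(Add(y, 11680), J) = Add(Add(4123, 11680), 2916) = Add(15803, 2916) = 18719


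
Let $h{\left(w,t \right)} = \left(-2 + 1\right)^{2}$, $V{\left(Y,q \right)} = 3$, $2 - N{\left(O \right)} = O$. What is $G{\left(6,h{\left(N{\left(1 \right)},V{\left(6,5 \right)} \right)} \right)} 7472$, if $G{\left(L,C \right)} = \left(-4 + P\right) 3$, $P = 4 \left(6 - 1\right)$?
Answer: $358656$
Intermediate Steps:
$N{\left(O \right)} = 2 - O$
$P = 20$ ($P = 4 \cdot 5 = 20$)
$h{\left(w,t \right)} = 1$ ($h{\left(w,t \right)} = \left(-1\right)^{2} = 1$)
$G{\left(L,C \right)} = 48$ ($G{\left(L,C \right)} = \left(-4 + 20\right) 3 = 16 \cdot 3 = 48$)
$G{\left(6,h{\left(N{\left(1 \right)},V{\left(6,5 \right)} \right)} \right)} 7472 = 48 \cdot 7472 = 358656$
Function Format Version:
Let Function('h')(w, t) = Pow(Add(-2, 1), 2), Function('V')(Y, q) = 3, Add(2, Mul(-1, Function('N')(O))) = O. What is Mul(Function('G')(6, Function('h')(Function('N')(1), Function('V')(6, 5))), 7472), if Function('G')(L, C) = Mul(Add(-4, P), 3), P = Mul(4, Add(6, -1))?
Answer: 358656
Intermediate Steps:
Function('N')(O) = Add(2, Mul(-1, O))
P = 20 (P = Mul(4, 5) = 20)
Function('h')(w, t) = 1 (Function('h')(w, t) = Pow(-1, 2) = 1)
Function('G')(L, C) = 48 (Function('G')(L, C) = Mul(Add(-4, 20), 3) = Mul(16, 3) = 48)
Mul(Function('G')(6, Function('h')(Function('N')(1), Function('V')(6, 5))), 7472) = Mul(48, 7472) = 358656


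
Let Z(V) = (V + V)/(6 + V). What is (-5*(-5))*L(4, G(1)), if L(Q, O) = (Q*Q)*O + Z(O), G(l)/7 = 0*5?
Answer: 0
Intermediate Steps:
G(l) = 0 (G(l) = 7*(0*5) = 7*0 = 0)
Z(V) = 2*V/(6 + V) (Z(V) = (2*V)/(6 + V) = 2*V/(6 + V))
L(Q, O) = O*Q² + 2*O/(6 + O) (L(Q, O) = (Q*Q)*O + 2*O/(6 + O) = Q²*O + 2*O/(6 + O) = O*Q² + 2*O/(6 + O))
(-5*(-5))*L(4, G(1)) = (-5*(-5))*(0*(2 + 4²*(6 + 0))/(6 + 0)) = 25*(0*(2 + 16*6)/6) = 25*(0*(⅙)*(2 + 96)) = 25*(0*(⅙)*98) = 25*0 = 0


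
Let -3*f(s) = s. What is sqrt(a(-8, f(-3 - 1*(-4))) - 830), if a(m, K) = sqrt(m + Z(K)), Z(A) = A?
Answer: sqrt(-7470 + 15*I*sqrt(3))/3 ≈ 0.0501 + 28.81*I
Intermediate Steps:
f(s) = -s/3
a(m, K) = sqrt(K + m) (a(m, K) = sqrt(m + K) = sqrt(K + m))
sqrt(a(-8, f(-3 - 1*(-4))) - 830) = sqrt(sqrt(-(-3 - 1*(-4))/3 - 8) - 830) = sqrt(sqrt(-(-3 + 4)/3 - 8) - 830) = sqrt(sqrt(-1/3*1 - 8) - 830) = sqrt(sqrt(-1/3 - 8) - 830) = sqrt(sqrt(-25/3) - 830) = sqrt(5*I*sqrt(3)/3 - 830) = sqrt(-830 + 5*I*sqrt(3)/3)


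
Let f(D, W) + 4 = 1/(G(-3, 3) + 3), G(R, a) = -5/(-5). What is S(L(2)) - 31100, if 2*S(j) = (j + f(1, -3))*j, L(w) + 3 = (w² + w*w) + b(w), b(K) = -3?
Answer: -124407/4 ≈ -31102.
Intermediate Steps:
G(R, a) = 1 (G(R, a) = -5*(-⅕) = 1)
L(w) = -6 + 2*w² (L(w) = -3 + ((w² + w*w) - 3) = -3 + ((w² + w²) - 3) = -3 + (2*w² - 3) = -3 + (-3 + 2*w²) = -6 + 2*w²)
f(D, W) = -15/4 (f(D, W) = -4 + 1/(1 + 3) = -4 + 1/4 = -4 + ¼ = -15/4)
S(j) = j*(-15/4 + j)/2 (S(j) = ((j - 15/4)*j)/2 = ((-15/4 + j)*j)/2 = (j*(-15/4 + j))/2 = j*(-15/4 + j)/2)
S(L(2)) - 31100 = (-6 + 2*2²)*(-15 + 4*(-6 + 2*2²))/8 - 31100 = (-6 + 2*4)*(-15 + 4*(-6 + 2*4))/8 - 31100 = (-6 + 8)*(-15 + 4*(-6 + 8))/8 - 31100 = (⅛)*2*(-15 + 4*2) - 31100 = (⅛)*2*(-15 + 8) - 31100 = (⅛)*2*(-7) - 31100 = -7/4 - 31100 = -124407/4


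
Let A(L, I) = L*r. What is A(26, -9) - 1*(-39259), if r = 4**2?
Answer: 39675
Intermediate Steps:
r = 16
A(L, I) = 16*L (A(L, I) = L*16 = 16*L)
A(26, -9) - 1*(-39259) = 16*26 - 1*(-39259) = 416 + 39259 = 39675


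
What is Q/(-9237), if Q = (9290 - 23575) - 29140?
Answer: 14475/3079 ≈ 4.7012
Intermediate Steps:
Q = -43425 (Q = -14285 - 29140 = -43425)
Q/(-9237) = -43425/(-9237) = -43425*(-1/9237) = 14475/3079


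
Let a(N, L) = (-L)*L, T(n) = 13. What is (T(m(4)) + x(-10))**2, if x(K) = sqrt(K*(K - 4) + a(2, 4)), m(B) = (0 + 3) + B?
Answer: 293 + 52*sqrt(31) ≈ 582.52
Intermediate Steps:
m(B) = 3 + B
a(N, L) = -L**2
x(K) = sqrt(-16 + K*(-4 + K)) (x(K) = sqrt(K*(K - 4) - 1*4**2) = sqrt(K*(-4 + K) - 1*16) = sqrt(K*(-4 + K) - 16) = sqrt(-16 + K*(-4 + K)))
(T(m(4)) + x(-10))**2 = (13 + sqrt(-16 + (-10)**2 - 4*(-10)))**2 = (13 + sqrt(-16 + 100 + 40))**2 = (13 + sqrt(124))**2 = (13 + 2*sqrt(31))**2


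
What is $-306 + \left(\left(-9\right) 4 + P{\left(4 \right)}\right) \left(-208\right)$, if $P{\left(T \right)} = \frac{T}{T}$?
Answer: $6974$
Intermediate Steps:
$P{\left(T \right)} = 1$
$-306 + \left(\left(-9\right) 4 + P{\left(4 \right)}\right) \left(-208\right) = -306 + \left(\left(-9\right) 4 + 1\right) \left(-208\right) = -306 + \left(-36 + 1\right) \left(-208\right) = -306 - -7280 = -306 + 7280 = 6974$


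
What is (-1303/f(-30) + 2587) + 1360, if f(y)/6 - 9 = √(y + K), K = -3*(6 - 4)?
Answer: 306563/78 + 1303*I/117 ≈ 3930.3 + 11.137*I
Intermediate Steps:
K = -6 (K = -3*2 = -6)
f(y) = 54 + 6*√(-6 + y) (f(y) = 54 + 6*√(y - 6) = 54 + 6*√(-6 + y))
(-1303/f(-30) + 2587) + 1360 = (-1303/(54 + 6*√(-6 - 30)) + 2587) + 1360 = (-1303/(54 + 6*√(-36)) + 2587) + 1360 = (-1303/(54 + 6*(6*I)) + 2587) + 1360 = (-1303*(54 - 36*I)/4212 + 2587) + 1360 = (2587 - 1303*(54 - 36*I)/4212) + 1360 = 3947 - 1303*(54 - 36*I)/4212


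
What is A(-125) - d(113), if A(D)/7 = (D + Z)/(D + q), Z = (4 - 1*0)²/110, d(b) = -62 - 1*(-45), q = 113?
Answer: 19763/220 ≈ 89.832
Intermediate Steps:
d(b) = -17 (d(b) = -62 + 45 = -17)
Z = 8/55 (Z = (4 + 0)²*(1/110) = 4²*(1/110) = 16*(1/110) = 8/55 ≈ 0.14545)
A(D) = 7*(8/55 + D)/(113 + D) (A(D) = 7*((D + 8/55)/(D + 113)) = 7*((8/55 + D)/(113 + D)) = 7*(8/55 + D)/(113 + D))
A(-125) - d(113) = 7*(8 + 55*(-125))/(55*(113 - 125)) - 1*(-17) = (7/55)*(8 - 6875)/(-12) + 17 = (7/55)*(-1/12)*(-6867) + 17 = 16023/220 + 17 = 19763/220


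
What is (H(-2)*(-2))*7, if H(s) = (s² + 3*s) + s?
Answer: 56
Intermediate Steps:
H(s) = s² + 4*s
(H(-2)*(-2))*7 = (-2*(4 - 2)*(-2))*7 = (-2*2*(-2))*7 = -4*(-2)*7 = 8*7 = 56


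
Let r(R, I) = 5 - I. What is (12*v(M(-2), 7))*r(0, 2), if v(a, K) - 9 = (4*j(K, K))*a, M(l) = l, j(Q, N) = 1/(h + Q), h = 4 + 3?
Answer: 2124/7 ≈ 303.43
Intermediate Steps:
h = 7
j(Q, N) = 1/(7 + Q)
v(a, K) = 9 + 4*a/(7 + K) (v(a, K) = 9 + (4/(7 + K))*a = 9 + 4*a/(7 + K))
(12*v(M(-2), 7))*r(0, 2) = (12*((63 + 4*(-2) + 9*7)/(7 + 7)))*(5 - 1*2) = (12*((63 - 8 + 63)/14))*(5 - 2) = (12*((1/14)*118))*3 = (12*(59/7))*3 = (708/7)*3 = 2124/7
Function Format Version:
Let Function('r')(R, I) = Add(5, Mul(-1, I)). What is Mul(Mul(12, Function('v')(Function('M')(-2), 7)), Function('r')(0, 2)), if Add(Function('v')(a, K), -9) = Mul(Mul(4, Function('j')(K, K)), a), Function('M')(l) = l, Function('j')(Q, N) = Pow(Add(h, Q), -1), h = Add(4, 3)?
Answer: Rational(2124, 7) ≈ 303.43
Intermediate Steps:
h = 7
Function('j')(Q, N) = Pow(Add(7, Q), -1)
Function('v')(a, K) = Add(9, Mul(4, a, Pow(Add(7, K), -1))) (Function('v')(a, K) = Add(9, Mul(Mul(4, Pow(Add(7, K), -1)), a)) = Add(9, Mul(4, a, Pow(Add(7, K), -1))))
Mul(Mul(12, Function('v')(Function('M')(-2), 7)), Function('r')(0, 2)) = Mul(Mul(12, Mul(Pow(Add(7, 7), -1), Add(63, Mul(4, -2), Mul(9, 7)))), Add(5, Mul(-1, 2))) = Mul(Mul(12, Mul(Pow(14, -1), Add(63, -8, 63))), Add(5, -2)) = Mul(Mul(12, Mul(Rational(1, 14), 118)), 3) = Mul(Mul(12, Rational(59, 7)), 3) = Mul(Rational(708, 7), 3) = Rational(2124, 7)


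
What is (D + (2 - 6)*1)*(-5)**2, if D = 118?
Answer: 2850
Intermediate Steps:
(D + (2 - 6)*1)*(-5)**2 = (118 + (2 - 6)*1)*(-5)**2 = (118 - 4*1)*25 = (118 - 4)*25 = 114*25 = 2850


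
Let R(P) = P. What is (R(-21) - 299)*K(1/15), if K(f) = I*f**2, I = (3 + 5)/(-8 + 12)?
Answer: -128/45 ≈ -2.8444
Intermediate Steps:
I = 2 (I = 8/4 = 8*(1/4) = 2)
K(f) = 2*f**2
(R(-21) - 299)*K(1/15) = (-21 - 299)*(2*(1/15)**2) = -640*(1/15)**2 = -640/225 = -320*2/225 = -128/45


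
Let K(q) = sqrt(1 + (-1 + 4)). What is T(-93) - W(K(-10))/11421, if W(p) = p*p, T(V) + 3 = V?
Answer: -1096420/11421 ≈ -96.000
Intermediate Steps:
T(V) = -3 + V
K(q) = 2 (K(q) = sqrt(1 + 3) = sqrt(4) = 2)
W(p) = p**2
T(-93) - W(K(-10))/11421 = (-3 - 93) - 2**2/11421 = -96 - 4/11421 = -1096420/11421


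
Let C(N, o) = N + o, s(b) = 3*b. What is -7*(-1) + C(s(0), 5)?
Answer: 12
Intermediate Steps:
-7*(-1) + C(s(0), 5) = -7*(-1) + (3*0 + 5) = 7 + (0 + 5) = 7 + 5 = 12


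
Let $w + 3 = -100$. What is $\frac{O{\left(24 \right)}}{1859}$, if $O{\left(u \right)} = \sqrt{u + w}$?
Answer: $\frac{i \sqrt{79}}{1859} \approx 0.0047812 i$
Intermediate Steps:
$w = -103$ ($w = -3 - 100 = -103$)
$O{\left(u \right)} = \sqrt{-103 + u}$ ($O{\left(u \right)} = \sqrt{u - 103} = \sqrt{-103 + u}$)
$\frac{O{\left(24 \right)}}{1859} = \frac{\sqrt{-103 + 24}}{1859} = \sqrt{-79} \cdot \frac{1}{1859} = i \sqrt{79} \cdot \frac{1}{1859} = \frac{i \sqrt{79}}{1859}$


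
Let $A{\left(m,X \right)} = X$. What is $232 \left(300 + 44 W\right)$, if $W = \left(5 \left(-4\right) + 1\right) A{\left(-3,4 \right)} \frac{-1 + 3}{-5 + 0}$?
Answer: $\frac{1899616}{5} \approx 3.7992 \cdot 10^{5}$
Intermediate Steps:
$W = \frac{152}{5}$ ($W = \left(5 \left(-4\right) + 1\right) 4 \frac{-1 + 3}{-5 + 0} = \left(-20 + 1\right) 4 \frac{2}{-5} = \left(-19\right) 4 \cdot 2 \left(- \frac{1}{5}\right) = \left(-76\right) \left(- \frac{2}{5}\right) = \frac{152}{5} \approx 30.4$)
$232 \left(300 + 44 W\right) = 232 \left(300 + 44 \cdot \frac{152}{5}\right) = 232 \left(300 + \frac{6688}{5}\right) = 232 \cdot \frac{8188}{5} = \frac{1899616}{5}$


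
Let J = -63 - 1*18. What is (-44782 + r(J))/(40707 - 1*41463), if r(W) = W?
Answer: 6409/108 ≈ 59.343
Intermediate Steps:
J = -81 (J = -63 - 18 = -81)
(-44782 + r(J))/(40707 - 1*41463) = (-44782 - 81)/(40707 - 1*41463) = -44863/(40707 - 41463) = -44863/(-756) = -44863*(-1/756) = 6409/108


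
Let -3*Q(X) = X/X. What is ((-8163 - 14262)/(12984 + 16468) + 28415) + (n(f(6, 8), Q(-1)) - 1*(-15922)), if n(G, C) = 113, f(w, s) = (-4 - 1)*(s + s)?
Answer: 1309118975/29452 ≈ 44449.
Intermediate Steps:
Q(X) = -⅓ (Q(X) = -X/(3*X) = -⅓*1 = -⅓)
f(w, s) = -10*s
((-8163 - 14262)/(12984 + 16468) + 28415) + (n(f(6, 8), Q(-1)) - 1*(-15922)) = ((-8163 - 14262)/(12984 + 16468) + 28415) + (113 - 1*(-15922)) = (-22425/29452 + 28415) + (113 + 15922) = (-22425*1/29452 + 28415) + 16035 = (-22425/29452 + 28415) + 16035 = 836856155/29452 + 16035 = 1309118975/29452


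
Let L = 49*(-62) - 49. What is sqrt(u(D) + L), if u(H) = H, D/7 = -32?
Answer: I*sqrt(3311) ≈ 57.541*I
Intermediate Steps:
D = -224 (D = 7*(-32) = -224)
L = -3087 (L = -3038 - 49 = -3087)
sqrt(u(D) + L) = sqrt(-224 - 3087) = sqrt(-3311) = I*sqrt(3311)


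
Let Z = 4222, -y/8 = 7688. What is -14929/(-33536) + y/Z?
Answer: -999783953/70794496 ≈ -14.122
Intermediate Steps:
y = -61504 (y = -8*7688 = -61504)
-14929/(-33536) + y/Z = -14929/(-33536) - 61504/4222 = -14929*(-1/33536) - 61504*1/4222 = 14929/33536 - 30752/2111 = -999783953/70794496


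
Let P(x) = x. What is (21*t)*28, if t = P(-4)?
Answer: -2352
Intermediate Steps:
t = -4
(21*t)*28 = (21*(-4))*28 = -84*28 = -2352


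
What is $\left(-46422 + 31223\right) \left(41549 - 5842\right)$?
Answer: $-542710693$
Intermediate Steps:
$\left(-46422 + 31223\right) \left(41549 - 5842\right) = \left(-15199\right) 35707 = -542710693$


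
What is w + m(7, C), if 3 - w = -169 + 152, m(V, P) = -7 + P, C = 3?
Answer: 16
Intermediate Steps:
w = 20 (w = 3 - (-169 + 152) = 3 - 1*(-17) = 3 + 17 = 20)
w + m(7, C) = 20 + (-7 + 3) = 20 - 4 = 16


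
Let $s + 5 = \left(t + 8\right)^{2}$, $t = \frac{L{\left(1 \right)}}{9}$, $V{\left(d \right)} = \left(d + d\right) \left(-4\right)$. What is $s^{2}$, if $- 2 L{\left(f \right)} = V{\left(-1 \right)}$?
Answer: $\frac{17799961}{6561} \approx 2713.0$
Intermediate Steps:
$V{\left(d \right)} = - 8 d$ ($V{\left(d \right)} = 2 d \left(-4\right) = - 8 d$)
$L{\left(f \right)} = -4$ ($L{\left(f \right)} = - \frac{\left(-8\right) \left(-1\right)}{2} = \left(- \frac{1}{2}\right) 8 = -4$)
$t = - \frac{4}{9} \approx -0.44444$
$s = \frac{4219}{81}$ ($s = -5 + \left(- \frac{4}{9} + 8\right)^{2} = -5 + \left(\frac{68}{9}\right)^{2} = -5 + \frac{4624}{81} = \frac{4219}{81} \approx 52.086$)
$s^{2} = \left(\frac{4219}{81}\right)^{2} = \frac{17799961}{6561}$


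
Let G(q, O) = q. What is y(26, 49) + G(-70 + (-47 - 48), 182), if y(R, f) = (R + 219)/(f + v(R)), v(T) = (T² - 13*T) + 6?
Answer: -64600/393 ≈ -164.38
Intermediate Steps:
v(T) = 6 + T² - 13*T
y(R, f) = (219 + R)/(6 + f + R² - 13*R) (y(R, f) = (R + 219)/(f + (6 + R² - 13*R)) = (219 + R)/(6 + f + R² - 13*R))
y(26, 49) + G(-70 + (-47 - 48), 182) = (219 + 26)/(6 + 49 + 26² - 13*26) + (-70 + (-47 - 48)) = 245/(6 + 49 + 676 - 338) + (-70 - 95) = 245/393 - 165 = -64600/393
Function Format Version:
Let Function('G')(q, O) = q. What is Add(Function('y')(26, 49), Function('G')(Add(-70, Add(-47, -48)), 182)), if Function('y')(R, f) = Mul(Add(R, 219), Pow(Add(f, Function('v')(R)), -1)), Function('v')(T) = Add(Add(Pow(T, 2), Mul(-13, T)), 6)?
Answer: Rational(-64600, 393) ≈ -164.38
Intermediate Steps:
Function('v')(T) = Add(6, Pow(T, 2), Mul(-13, T))
Function('y')(R, f) = Mul(Pow(Add(6, f, Pow(R, 2), Mul(-13, R)), -1), Add(219, R)) (Function('y')(R, f) = Mul(Add(R, 219), Pow(Add(f, Add(6, Pow(R, 2), Mul(-13, R))), -1)) = Mul(Add(219, R), Pow(Add(6, f, Pow(R, 2), Mul(-13, R)), -1)) = Mul(Pow(Add(6, f, Pow(R, 2), Mul(-13, R)), -1), Add(219, R)))
Add(Function('y')(26, 49), Function('G')(Add(-70, Add(-47, -48)), 182)) = Add(Mul(Pow(Add(6, 49, Pow(26, 2), Mul(-13, 26)), -1), Add(219, 26)), Add(-70, Add(-47, -48))) = Add(Mul(Pow(Add(6, 49, 676, -338), -1), 245), Add(-70, -95)) = Add(Mul(Pow(393, -1), 245), -165) = Add(Mul(Rational(1, 393), 245), -165) = Add(Rational(245, 393), -165) = Rational(-64600, 393)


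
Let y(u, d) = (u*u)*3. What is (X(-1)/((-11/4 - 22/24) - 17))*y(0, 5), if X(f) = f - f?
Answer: 0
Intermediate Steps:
y(u, d) = 3*u² (y(u, d) = u²*3 = 3*u²)
X(f) = 0
(X(-1)/((-11/4 - 22/24) - 17))*y(0, 5) = (0/((-11/4 - 22/24) - 17))*(3*0²) = (0/((-11*¼ - 22*1/24) - 17))*(3*0) = (0/((-11/4 - 11/12) - 17))*0 = (0/(-11/3 - 17))*0 = (0/(-62/3))*0 = (0*(-3/62))*0 = 0*0 = 0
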